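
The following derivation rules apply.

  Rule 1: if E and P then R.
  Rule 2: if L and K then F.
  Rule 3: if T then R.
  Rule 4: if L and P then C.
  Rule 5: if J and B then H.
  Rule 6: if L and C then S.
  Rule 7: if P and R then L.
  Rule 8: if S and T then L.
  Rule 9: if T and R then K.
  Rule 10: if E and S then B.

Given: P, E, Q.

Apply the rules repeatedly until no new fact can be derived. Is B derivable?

Yes

From E and P, Rule 1 gives R.
From P and R, Rule 7 gives L.
L and P hold, so C follows (Rule 4).
L and C hold, so S follows (Rule 6).
From E and S, Rule 10 gives B.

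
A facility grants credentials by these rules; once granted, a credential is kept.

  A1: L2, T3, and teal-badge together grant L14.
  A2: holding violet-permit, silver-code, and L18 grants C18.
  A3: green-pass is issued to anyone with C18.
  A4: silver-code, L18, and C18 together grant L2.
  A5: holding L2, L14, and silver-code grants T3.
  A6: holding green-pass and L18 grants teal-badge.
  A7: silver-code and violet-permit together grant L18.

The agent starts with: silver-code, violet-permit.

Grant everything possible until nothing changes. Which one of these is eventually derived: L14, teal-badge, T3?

Holding silver-code and violet-permit grants L18 (A7).
Holding violet-permit, silver-code, and L18 grants C18 (A2).
Holding C18 grants green-pass (A3).
Holding green-pass and L18 grants teal-badge (A6).
L14 would need L2, T3, and teal-badge (A1), but T3 is never granted. T3 would need L2, L14, and silver-code (A5), but L14 is never granted.

teal-badge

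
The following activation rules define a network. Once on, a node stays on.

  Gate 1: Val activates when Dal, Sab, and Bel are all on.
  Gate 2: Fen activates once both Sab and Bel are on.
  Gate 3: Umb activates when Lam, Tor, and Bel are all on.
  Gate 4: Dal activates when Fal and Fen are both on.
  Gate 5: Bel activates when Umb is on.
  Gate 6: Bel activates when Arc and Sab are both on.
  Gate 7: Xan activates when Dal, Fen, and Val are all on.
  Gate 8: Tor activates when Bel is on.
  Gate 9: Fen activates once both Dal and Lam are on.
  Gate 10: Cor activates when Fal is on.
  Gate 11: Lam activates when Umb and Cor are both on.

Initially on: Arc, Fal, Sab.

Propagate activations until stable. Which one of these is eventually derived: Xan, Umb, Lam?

Arc and Sab are on, so Bel activates (Gate 6).
Gate 2: Sab and Bel on → Fen on.
Gate 4: Fal and Fen on → Dal on.
Gate 1: Dal, Sab, and Bel on → Val on.
Dal, Fen, and Val are on, so Xan activates (Gate 7).
Umb would need Lam, Tor, and Bel (Gate 3), but Lam never turns on. Lam would need Umb and Cor (Gate 11), but Umb never turns on.

Xan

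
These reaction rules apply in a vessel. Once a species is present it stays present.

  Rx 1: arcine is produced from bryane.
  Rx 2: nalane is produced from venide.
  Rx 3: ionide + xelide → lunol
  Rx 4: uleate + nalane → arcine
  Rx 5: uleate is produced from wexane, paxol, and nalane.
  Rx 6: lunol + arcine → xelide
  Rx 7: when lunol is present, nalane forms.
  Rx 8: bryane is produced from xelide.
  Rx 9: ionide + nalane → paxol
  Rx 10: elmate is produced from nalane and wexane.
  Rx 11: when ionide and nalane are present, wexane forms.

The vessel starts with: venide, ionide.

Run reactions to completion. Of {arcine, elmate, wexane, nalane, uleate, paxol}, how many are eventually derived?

venide present → nalane forms (Rx 2).
ionide and nalane present → wexane forms (Rx 11).
ionide and nalane present → paxol forms (Rx 9).
nalane and wexane present → elmate forms (Rx 10).
wexane, paxol, and nalane present → uleate forms (Rx 5).
uleate and nalane present → arcine forms (Rx 4).
arcine: reached.
elmate: reached.
wexane: reached.
nalane: reached.
uleate: reached.
paxol: reached.
All 6 are reached.

6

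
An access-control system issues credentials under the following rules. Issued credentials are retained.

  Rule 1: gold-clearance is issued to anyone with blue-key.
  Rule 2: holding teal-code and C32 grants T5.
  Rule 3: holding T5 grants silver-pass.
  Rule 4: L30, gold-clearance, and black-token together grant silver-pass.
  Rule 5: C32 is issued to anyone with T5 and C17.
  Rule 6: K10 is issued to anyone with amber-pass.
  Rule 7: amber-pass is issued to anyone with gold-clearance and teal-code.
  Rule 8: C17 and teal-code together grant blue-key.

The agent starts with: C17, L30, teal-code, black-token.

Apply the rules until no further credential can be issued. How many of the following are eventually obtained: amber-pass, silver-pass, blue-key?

Holding C17 and teal-code grants blue-key (Rule 8).
Holding blue-key grants gold-clearance (Rule 1).
Holding L30, gold-clearance, and black-token grants silver-pass (Rule 4).
Holding gold-clearance and teal-code grants amber-pass (Rule 7).
amber-pass: reached.
silver-pass: reached.
blue-key: reached.
All 3 are reached.

3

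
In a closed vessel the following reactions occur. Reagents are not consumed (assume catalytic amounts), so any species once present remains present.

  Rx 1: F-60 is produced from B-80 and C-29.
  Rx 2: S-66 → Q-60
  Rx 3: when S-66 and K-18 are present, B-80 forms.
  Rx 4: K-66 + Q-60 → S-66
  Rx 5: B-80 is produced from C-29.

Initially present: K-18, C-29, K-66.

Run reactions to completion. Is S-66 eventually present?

S-66 would need K-66 and Q-60 (Rx 4), but Q-60 never forms.

No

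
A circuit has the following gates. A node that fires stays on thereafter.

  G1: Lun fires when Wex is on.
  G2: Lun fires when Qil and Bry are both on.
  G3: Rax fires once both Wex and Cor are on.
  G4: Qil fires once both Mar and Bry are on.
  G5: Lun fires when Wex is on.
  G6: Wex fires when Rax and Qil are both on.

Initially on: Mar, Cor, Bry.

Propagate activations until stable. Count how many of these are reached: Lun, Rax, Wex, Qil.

2

G4: Mar and Bry on → Qil on.
G2: Qil and Bry on → Lun on.
Lun: reached.
Rax would need Wex and Cor (G3), but Wex never turns on.
Wex would need Rax and Qil (G6), but Rax never turns on.
Qil: reached.
Reached: Lun and Qil — 2 of the 4.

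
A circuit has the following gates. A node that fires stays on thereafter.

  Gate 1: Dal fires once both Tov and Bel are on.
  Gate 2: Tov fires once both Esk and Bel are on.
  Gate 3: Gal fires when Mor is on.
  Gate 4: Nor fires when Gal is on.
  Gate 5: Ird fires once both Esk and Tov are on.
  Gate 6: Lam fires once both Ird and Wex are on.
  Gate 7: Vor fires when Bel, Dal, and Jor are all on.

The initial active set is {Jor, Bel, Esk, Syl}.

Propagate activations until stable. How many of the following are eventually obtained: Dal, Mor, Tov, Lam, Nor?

2

Gate 2: Esk and Bel on → Tov on.
Tov and Bel are on, so Dal fires (Gate 1).
Dal: reached.
No rule produces Mor, and it is not given.
Tov: reached.
Lam would need Ird and Wex (Gate 6), but Wex never turns on.
Nor would need Gal (Gate 4), but Gal never turns on.
Reached: Dal and Tov — 2 of the 5.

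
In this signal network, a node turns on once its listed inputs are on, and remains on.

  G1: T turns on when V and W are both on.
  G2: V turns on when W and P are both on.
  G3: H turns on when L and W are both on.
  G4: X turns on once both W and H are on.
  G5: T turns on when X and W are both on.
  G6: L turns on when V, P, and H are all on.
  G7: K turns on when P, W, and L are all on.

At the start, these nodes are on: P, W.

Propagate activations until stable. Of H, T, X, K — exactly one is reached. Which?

T

G2: W and P on → V on.
G1: V and W on → T on.
H would need L and W (G3), but L never turns on. X would need W and H (G4), but H never turns on. K would need P, W, and L (G7), but L never turns on.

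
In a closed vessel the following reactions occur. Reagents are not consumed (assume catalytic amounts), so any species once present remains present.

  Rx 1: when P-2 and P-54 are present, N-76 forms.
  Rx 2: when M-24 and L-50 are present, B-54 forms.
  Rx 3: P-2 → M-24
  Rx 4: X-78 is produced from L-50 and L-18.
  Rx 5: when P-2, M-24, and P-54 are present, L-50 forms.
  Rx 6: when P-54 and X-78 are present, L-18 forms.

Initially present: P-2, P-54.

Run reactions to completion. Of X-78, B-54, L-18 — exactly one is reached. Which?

P-2 present → M-24 forms (Rx 3).
P-2, M-24, and P-54 present → L-50 forms (Rx 5).
M-24 and L-50 present → B-54 forms (Rx 2).
L-18 would need P-54 and X-78 (Rx 6), but X-78 never forms. X-78 would need L-50 and L-18 (Rx 4), but L-18 never forms.

B-54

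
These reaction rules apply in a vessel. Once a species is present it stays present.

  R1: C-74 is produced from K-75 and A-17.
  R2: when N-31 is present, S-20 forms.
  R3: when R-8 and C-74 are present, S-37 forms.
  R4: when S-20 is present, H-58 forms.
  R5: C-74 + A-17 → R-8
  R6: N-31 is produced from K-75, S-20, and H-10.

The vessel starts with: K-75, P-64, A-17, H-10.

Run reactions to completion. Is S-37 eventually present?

K-75 and A-17 present → C-74 forms (R1).
C-74 and A-17 present → R-8 forms (R5).
R-8 and C-74 present → S-37 forms (R3).

Yes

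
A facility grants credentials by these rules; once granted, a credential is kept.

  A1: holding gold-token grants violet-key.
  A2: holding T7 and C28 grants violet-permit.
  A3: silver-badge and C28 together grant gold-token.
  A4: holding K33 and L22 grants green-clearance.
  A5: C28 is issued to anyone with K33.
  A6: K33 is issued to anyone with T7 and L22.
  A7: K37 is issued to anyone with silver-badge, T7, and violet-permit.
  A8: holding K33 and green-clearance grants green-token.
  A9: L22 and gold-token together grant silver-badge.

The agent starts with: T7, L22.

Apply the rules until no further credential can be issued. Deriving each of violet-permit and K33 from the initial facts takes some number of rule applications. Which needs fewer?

K33: Holding T7 and L22 grants K33 (A6). [1 rule application]
violet-permit: Holding T7 and L22 grants K33 (A6). Holding K33 grants C28 (A5). Holding T7 and C28 grants violet-permit (A2). [3 rule applications]
K33 needs fewer.

K33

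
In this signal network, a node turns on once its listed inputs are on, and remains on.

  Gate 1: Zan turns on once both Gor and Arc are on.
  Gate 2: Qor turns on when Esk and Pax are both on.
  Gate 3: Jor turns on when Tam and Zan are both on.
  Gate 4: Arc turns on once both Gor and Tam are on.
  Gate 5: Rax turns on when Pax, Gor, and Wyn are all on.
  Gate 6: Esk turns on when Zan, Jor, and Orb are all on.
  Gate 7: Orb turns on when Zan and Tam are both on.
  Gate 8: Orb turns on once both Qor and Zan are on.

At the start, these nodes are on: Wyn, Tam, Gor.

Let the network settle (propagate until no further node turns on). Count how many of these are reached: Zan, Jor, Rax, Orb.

3

Gate 4: Gor and Tam on → Arc on.
Gate 1: Gor and Arc on → Zan on.
Gate 7: Zan and Tam on → Orb on.
Gate 3: Tam and Zan on → Jor on.
Zan: reached.
Jor: reached.
Rax would need Pax, Gor, and Wyn (Gate 5), but Pax never turns on.
Orb: reached.
Reached: Zan, Jor, and Orb — 3 of the 4.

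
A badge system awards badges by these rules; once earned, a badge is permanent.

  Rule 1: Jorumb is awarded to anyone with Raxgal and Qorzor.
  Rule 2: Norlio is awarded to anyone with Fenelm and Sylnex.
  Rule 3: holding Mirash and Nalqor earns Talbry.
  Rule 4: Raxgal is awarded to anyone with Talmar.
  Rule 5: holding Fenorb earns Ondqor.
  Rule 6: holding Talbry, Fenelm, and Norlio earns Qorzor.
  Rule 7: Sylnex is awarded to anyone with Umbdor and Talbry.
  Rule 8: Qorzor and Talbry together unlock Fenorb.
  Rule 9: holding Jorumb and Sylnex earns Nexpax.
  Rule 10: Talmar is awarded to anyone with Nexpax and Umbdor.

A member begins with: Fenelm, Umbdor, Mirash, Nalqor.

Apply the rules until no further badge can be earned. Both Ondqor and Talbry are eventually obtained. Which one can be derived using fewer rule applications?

Talbry

Talbry: With Mirash and Nalqor, Talbry is earned (Rule 3). [1 rule application]
Ondqor: With Mirash and Nalqor, Talbry is earned (Rule 3). With Umbdor and Talbry, Sylnex is earned (Rule 7). With Fenelm and Sylnex, Norlio is earned (Rule 2). With Talbry, Fenelm, and Norlio, Qorzor is earned (Rule 6). With Qorzor and Talbry, Fenorb is earned (Rule 8). With Fenorb, Ondqor is earned (Rule 5). [6 rule applications]
Talbry needs fewer.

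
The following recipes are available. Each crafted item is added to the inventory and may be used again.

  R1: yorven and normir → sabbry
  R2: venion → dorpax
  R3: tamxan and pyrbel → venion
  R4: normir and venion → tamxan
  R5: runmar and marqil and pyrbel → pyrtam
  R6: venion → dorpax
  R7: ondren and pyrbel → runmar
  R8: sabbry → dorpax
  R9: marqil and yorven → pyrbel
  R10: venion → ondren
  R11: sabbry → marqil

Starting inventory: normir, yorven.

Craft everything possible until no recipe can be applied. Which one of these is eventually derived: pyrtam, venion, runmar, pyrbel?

Using R1, yorven and normir make sabbry.
Using R11, sabbry makes marqil.
marqil and yorven → pyrbel (R9).
runmar would need ondren and pyrbel (R7), but ondren is never obtained. pyrtam would need runmar, marqil, and pyrbel (R5), but runmar is never obtained. venion would need tamxan and pyrbel (R3), but tamxan is never obtained.

pyrbel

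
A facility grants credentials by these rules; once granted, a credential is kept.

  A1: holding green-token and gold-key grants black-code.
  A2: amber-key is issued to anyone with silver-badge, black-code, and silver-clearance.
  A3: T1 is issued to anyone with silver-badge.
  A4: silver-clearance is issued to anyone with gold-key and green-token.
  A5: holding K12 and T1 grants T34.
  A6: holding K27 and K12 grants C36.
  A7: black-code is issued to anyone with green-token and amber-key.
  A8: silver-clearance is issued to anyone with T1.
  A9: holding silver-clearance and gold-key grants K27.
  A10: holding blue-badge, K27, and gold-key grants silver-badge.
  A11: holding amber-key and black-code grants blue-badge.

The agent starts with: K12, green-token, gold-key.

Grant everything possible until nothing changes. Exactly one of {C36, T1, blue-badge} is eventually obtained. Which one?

C36

Holding gold-key and green-token grants silver-clearance (A4).
Holding silver-clearance and gold-key grants K27 (A9).
Holding K27 and K12 grants C36 (A6).
blue-badge would need amber-key and black-code (A11), but amber-key is never granted. T1 would need silver-badge (A3), but silver-badge is never granted.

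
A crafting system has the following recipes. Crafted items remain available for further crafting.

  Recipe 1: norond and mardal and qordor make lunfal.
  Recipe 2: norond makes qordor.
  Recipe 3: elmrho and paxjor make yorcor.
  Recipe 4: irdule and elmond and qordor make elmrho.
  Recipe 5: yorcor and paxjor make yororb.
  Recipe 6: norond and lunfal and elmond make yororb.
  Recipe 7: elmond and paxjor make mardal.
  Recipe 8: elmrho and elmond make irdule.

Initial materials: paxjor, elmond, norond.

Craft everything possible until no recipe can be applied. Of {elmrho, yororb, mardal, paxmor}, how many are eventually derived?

Using Recipe 2, norond makes qordor.
elmond and paxjor → mardal (Recipe 7).
Using Recipe 1, norond, mardal, and qordor make lunfal.
Using Recipe 6, norond, lunfal, and elmond make yororb.
elmrho would need irdule, elmond, and qordor (Recipe 4), but irdule is never obtained.
yororb: reached.
mardal: reached.
No rule produces paxmor, and it is not given.
Reached: yororb and mardal — 2 of the 4.

2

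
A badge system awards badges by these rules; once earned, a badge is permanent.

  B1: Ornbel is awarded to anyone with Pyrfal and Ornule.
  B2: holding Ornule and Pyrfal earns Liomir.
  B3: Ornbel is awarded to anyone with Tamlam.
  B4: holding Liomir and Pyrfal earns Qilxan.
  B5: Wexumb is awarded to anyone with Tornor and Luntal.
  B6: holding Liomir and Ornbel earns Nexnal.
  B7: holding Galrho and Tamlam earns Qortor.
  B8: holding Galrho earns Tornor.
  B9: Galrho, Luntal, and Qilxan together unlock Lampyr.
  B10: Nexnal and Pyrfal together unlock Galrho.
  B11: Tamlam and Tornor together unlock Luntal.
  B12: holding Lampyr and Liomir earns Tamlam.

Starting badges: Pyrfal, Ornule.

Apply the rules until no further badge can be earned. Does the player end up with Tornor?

Yes

With Pyrfal and Ornule, Ornbel is earned (B1).
With Ornule and Pyrfal, Liomir is earned (B2).
With Liomir and Ornbel, Nexnal is earned (B6).
With Nexnal and Pyrfal, Galrho is earned (B10).
With Galrho, Tornor is earned (B8).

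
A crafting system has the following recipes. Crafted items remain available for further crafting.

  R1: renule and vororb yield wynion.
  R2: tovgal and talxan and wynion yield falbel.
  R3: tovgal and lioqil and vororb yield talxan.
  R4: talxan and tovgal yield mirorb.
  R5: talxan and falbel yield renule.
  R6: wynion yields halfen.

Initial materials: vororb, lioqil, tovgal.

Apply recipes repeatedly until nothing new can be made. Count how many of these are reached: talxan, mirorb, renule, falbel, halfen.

2

tovgal and lioqil and vororb → talxan (R3).
Using R4, talxan and tovgal make mirorb.
talxan: reached.
mirorb: reached.
renule would need talxan and falbel (R5), but falbel is never obtained.
falbel would need tovgal, talxan, and wynion (R2), but wynion is never obtained.
halfen would need wynion (R6), but wynion is never obtained.
Reached: talxan and mirorb — 2 of the 5.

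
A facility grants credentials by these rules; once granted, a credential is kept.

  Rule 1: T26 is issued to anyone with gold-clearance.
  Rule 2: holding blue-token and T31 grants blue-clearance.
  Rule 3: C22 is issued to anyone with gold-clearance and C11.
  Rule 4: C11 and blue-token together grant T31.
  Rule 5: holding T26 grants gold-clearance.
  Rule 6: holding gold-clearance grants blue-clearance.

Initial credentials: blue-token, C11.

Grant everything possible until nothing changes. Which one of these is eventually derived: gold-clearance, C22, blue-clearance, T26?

blue-clearance

Holding C11 and blue-token grants T31 (Rule 4).
Holding blue-token and T31 grants blue-clearance (Rule 2).
gold-clearance would need T26 (Rule 5), but T26 is never granted. T26 would need gold-clearance (Rule 1), but gold-clearance is never granted. C22 would need gold-clearance and C11 (Rule 3), but gold-clearance is never granted.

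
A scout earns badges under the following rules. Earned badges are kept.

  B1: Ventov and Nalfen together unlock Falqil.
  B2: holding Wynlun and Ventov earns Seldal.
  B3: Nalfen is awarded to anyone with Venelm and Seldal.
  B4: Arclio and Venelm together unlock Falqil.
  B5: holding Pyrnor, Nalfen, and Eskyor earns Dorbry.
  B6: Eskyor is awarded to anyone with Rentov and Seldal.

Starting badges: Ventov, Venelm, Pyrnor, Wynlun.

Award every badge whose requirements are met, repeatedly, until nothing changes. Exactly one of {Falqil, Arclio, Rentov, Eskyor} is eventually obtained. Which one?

With Wynlun and Ventov, Seldal is earned (B2).
With Venelm and Seldal, Nalfen is earned (B3).
With Ventov and Nalfen, Falqil is earned (B1).
Eskyor would need Rentov and Seldal (B6), but Rentov is never earned. No rule produces Rentov, and it is not given. No rule produces Arclio, and it is not given.

Falqil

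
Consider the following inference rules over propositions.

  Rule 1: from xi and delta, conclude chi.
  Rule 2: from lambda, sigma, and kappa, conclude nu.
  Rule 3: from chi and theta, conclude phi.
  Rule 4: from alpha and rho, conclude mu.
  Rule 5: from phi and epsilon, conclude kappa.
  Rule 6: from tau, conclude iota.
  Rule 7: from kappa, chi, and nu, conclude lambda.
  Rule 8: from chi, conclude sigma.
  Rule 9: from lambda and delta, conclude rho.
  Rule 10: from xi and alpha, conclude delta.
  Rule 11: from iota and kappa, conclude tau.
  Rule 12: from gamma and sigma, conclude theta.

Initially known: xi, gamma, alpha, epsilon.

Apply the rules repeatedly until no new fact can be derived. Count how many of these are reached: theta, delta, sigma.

From xi and alpha, Rule 10 gives delta.
xi and delta hold, so chi follows (Rule 1).
From chi, Rule 8 gives sigma.
gamma and sigma hold, so theta follows (Rule 12).
theta: reached.
delta: reached.
sigma: reached.
All 3 are reached.

3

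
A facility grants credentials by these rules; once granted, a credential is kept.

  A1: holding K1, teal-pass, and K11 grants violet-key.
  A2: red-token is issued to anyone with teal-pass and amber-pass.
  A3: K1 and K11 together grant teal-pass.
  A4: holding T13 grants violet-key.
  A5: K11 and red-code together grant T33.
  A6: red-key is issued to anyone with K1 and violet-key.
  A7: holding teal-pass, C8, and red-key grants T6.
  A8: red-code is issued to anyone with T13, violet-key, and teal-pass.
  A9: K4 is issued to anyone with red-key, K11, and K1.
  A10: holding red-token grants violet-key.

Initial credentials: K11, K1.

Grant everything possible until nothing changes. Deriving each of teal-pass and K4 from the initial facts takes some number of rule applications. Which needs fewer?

teal-pass: Holding K1 and K11 grants teal-pass (A3). [1 rule application]
K4: Holding K1 and K11 grants teal-pass (A3). Holding K1, teal-pass, and K11 grants violet-key (A1). Holding K1 and violet-key grants red-key (A6). Holding red-key, K11, and K1 grants K4 (A9). [4 rule applications]
teal-pass needs fewer.

teal-pass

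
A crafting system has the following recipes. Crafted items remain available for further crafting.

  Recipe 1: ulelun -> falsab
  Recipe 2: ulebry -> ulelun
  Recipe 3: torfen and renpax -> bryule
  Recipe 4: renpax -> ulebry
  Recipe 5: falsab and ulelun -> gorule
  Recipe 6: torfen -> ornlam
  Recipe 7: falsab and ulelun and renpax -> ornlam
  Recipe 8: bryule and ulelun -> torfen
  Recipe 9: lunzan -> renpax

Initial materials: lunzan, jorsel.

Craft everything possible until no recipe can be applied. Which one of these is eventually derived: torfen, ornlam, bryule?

Using Recipe 9, lunzan makes renpax.
Using Recipe 4, renpax makes ulebry.
Using Recipe 2, ulebry makes ulelun.
ulelun -> falsab (Recipe 1).
falsab and ulelun and renpax -> ornlam (Recipe 7).
torfen would need bryule and ulelun (Recipe 8), but bryule is never obtained. bryule would need torfen and renpax (Recipe 3), but torfen is never obtained.

ornlam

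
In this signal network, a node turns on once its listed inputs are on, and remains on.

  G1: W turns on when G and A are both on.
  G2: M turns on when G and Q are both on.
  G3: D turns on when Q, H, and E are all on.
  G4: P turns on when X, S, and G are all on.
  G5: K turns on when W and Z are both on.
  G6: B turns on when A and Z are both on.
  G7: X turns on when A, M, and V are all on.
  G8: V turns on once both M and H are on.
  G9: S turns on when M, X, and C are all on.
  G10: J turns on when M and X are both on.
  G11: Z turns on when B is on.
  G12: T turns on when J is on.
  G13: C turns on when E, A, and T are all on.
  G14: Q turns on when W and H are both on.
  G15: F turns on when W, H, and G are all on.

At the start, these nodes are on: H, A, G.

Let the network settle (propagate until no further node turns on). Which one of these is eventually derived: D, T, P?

T

G and A are on, so W turns on (G1).
G14: W and H on → Q on.
G2: G and Q on → M on.
M and H are on, so V turns on (G8).
A, M, and V are on, so X turns on (G7).
G10: M and X on → J on.
J is on, so T turns on (G12).
D would need Q, H, and E (G3), but E never turns on. P would need X, S, and G (G4), but S never turns on.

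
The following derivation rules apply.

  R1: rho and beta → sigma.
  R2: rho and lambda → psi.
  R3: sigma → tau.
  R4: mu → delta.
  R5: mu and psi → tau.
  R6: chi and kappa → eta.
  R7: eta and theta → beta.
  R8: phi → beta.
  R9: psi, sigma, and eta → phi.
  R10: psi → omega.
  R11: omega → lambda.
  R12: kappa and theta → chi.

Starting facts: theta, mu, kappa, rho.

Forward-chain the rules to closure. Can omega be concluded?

No

omega would need psi (R10), but psi is never established.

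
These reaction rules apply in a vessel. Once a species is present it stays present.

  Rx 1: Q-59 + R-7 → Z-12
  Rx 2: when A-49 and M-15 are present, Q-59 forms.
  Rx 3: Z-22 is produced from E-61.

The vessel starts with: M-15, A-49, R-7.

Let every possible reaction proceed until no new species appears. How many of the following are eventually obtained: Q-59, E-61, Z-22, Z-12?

2

A-49 and M-15 present → Q-59 forms (Rx 2).
Q-59 and R-7 present → Z-12 forms (Rx 1).
Q-59: reached.
No rule produces E-61, and it is not given.
Z-22 would need E-61 (Rx 3), but E-61 never forms.
Z-12: reached.
Reached: Q-59 and Z-12 — 2 of the 4.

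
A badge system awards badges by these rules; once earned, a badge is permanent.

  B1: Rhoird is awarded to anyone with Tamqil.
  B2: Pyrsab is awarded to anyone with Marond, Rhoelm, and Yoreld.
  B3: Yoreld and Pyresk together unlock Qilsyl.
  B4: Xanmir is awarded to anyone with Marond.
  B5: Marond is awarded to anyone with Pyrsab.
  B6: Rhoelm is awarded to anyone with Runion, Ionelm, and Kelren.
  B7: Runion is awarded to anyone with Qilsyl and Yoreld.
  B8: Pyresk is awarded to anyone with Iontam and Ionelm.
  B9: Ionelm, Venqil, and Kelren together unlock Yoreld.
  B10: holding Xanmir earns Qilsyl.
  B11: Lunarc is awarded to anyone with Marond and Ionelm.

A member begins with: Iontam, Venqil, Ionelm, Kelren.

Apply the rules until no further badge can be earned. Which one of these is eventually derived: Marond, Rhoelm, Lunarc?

With Iontam and Ionelm, Pyresk is earned (B8).
With Ionelm, Venqil, and Kelren, Yoreld is earned (B9).
With Yoreld and Pyresk, Qilsyl is earned (B3).
With Qilsyl and Yoreld, Runion is earned (B7).
With Runion, Ionelm, and Kelren, Rhoelm is earned (B6).
Marond would need Pyrsab (B5), but Pyrsab is never earned. Lunarc would need Marond and Ionelm (B11), but Marond is never earned.

Rhoelm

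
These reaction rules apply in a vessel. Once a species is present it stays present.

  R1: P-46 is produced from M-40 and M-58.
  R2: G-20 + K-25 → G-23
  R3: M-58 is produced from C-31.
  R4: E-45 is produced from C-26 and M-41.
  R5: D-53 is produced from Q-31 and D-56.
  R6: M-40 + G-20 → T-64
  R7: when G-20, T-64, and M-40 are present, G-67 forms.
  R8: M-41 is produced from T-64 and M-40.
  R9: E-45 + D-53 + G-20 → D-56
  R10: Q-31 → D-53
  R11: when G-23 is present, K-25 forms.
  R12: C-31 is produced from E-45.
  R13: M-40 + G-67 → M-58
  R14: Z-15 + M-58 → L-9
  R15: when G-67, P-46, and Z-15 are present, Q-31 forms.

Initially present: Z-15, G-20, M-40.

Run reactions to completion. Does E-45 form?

No

E-45 would need C-26 and M-41 (R4), but C-26 never forms.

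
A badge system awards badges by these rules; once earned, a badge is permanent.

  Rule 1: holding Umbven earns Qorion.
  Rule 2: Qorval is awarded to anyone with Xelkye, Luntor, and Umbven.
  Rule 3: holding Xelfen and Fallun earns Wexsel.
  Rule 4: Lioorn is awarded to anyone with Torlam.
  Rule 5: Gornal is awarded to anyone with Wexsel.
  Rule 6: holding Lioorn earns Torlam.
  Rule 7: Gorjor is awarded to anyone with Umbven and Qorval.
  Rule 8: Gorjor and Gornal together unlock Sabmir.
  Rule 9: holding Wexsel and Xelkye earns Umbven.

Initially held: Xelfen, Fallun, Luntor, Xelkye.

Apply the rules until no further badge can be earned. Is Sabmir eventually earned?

Yes

With Xelfen and Fallun, Wexsel is earned (Rule 3).
With Wexsel, Gornal is earned (Rule 5).
With Wexsel and Xelkye, Umbven is earned (Rule 9).
With Xelkye, Luntor, and Umbven, Qorval is earned (Rule 2).
With Umbven and Qorval, Gorjor is earned (Rule 7).
With Gorjor and Gornal, Sabmir is earned (Rule 8).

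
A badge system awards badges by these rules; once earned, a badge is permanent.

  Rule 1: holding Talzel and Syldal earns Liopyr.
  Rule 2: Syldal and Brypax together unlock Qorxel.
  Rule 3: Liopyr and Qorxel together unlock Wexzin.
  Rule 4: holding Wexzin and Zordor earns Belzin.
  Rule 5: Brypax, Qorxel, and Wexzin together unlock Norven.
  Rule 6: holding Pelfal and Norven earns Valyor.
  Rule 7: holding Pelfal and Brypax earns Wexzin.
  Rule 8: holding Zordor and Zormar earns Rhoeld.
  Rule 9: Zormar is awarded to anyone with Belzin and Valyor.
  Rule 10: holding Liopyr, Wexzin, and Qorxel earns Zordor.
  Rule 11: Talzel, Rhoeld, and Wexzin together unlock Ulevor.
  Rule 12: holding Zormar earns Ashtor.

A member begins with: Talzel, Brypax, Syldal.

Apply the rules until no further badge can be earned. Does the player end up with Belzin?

With Talzel and Syldal, Liopyr is earned (Rule 1).
With Syldal and Brypax, Qorxel is earned (Rule 2).
With Liopyr and Qorxel, Wexzin is earned (Rule 3).
With Liopyr, Wexzin, and Qorxel, Zordor is earned (Rule 10).
With Wexzin and Zordor, Belzin is earned (Rule 4).

Yes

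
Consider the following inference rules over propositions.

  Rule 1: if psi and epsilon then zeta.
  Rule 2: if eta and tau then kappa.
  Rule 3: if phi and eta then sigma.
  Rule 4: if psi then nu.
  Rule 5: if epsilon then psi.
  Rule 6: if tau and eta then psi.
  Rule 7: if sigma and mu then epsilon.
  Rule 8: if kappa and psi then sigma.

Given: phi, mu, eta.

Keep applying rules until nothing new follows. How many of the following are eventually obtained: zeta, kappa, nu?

2

phi and eta hold, so sigma follows (Rule 3).
From sigma and mu, Rule 7 gives epsilon.
epsilon holds, so psi follows (Rule 5).
psi and epsilon hold, so zeta follows (Rule 1).
psi holds, so nu follows (Rule 4).
zeta: reached.
kappa would need eta and tau (Rule 2), but tau is never established.
nu: reached.
Reached: zeta and nu — 2 of the 3.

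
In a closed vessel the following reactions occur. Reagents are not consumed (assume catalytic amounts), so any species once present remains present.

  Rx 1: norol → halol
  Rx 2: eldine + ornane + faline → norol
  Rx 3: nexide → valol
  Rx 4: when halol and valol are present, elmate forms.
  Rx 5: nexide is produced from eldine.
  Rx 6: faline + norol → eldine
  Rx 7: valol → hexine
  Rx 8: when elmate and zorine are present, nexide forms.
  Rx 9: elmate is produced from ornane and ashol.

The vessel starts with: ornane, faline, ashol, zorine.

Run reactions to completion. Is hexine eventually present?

Yes

ornane and ashol present → elmate forms (Rx 9).
elmate and zorine present → nexide forms (Rx 8).
nexide present → valol forms (Rx 3).
valol present → hexine forms (Rx 7).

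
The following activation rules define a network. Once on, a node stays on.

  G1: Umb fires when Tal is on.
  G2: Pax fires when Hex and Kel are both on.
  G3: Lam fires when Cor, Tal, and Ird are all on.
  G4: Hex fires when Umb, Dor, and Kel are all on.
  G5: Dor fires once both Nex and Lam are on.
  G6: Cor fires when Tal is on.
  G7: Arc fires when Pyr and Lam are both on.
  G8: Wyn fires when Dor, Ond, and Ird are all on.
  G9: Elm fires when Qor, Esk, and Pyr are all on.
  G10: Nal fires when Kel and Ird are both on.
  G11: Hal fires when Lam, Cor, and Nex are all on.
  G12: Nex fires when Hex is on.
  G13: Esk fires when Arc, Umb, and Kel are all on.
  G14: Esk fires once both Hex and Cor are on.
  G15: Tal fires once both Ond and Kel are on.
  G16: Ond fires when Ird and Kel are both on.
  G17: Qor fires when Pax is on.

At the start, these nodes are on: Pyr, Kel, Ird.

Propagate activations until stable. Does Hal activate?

Hal would need Lam, Cor, and Nex (G11), but Nex never turns on.

No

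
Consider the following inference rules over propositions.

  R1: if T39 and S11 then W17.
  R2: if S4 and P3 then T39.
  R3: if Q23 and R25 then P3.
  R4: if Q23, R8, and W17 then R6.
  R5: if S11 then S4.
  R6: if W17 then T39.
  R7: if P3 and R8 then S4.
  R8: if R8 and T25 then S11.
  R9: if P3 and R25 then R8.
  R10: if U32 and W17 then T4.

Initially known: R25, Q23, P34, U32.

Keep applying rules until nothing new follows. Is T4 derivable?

No

T4 would need U32 and W17 (R10), but W17 is never established.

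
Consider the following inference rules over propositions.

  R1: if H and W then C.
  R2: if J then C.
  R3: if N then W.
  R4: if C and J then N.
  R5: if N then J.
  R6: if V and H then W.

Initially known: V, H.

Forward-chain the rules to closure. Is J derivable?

J would need N (R5), but N is never established.

No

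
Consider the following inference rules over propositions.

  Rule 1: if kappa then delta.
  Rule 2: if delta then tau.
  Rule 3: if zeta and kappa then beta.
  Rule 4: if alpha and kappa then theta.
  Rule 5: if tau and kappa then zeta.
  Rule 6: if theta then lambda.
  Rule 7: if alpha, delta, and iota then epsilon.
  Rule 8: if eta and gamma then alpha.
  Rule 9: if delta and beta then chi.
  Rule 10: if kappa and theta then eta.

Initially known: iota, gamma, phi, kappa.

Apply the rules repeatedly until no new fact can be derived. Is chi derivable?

Yes

From kappa, Rule 1 gives delta.
delta holds, so tau follows (Rule 2).
tau and kappa hold, so zeta follows (Rule 5).
From zeta and kappa, Rule 3 gives beta.
delta and beta hold, so chi follows (Rule 9).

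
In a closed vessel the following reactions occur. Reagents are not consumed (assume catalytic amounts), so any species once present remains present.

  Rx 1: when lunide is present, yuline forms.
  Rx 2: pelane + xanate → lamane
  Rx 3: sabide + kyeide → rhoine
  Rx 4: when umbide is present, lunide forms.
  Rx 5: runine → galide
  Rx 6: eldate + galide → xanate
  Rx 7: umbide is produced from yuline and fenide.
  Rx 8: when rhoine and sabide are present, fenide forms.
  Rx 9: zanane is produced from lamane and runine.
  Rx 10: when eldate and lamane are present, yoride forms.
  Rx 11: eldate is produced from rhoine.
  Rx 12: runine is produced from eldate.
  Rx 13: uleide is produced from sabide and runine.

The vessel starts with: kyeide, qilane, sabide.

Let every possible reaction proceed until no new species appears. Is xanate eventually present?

Yes

sabide and kyeide present → rhoine forms (Rx 3).
rhoine present → eldate forms (Rx 11).
eldate present → runine forms (Rx 12).
runine present → galide forms (Rx 5).
eldate and galide present → xanate forms (Rx 6).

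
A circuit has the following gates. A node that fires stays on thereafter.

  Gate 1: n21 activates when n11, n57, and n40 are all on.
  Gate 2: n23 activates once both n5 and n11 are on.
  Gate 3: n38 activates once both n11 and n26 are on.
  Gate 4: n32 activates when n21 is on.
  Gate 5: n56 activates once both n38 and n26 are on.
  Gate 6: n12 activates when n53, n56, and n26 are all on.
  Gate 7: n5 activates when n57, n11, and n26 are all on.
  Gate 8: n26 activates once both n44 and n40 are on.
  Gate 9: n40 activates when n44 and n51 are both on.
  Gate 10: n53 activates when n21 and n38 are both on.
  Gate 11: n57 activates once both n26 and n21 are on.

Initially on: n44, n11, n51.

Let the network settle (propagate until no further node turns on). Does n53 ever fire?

n53 would need n21 and n38 (Gate 10), but n21 never turns on.

No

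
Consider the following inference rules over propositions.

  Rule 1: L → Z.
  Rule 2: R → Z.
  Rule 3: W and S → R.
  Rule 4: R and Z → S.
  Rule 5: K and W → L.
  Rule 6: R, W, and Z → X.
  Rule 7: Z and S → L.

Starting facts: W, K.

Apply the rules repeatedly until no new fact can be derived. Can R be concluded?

No

R would need W and S (Rule 3), but S is never established.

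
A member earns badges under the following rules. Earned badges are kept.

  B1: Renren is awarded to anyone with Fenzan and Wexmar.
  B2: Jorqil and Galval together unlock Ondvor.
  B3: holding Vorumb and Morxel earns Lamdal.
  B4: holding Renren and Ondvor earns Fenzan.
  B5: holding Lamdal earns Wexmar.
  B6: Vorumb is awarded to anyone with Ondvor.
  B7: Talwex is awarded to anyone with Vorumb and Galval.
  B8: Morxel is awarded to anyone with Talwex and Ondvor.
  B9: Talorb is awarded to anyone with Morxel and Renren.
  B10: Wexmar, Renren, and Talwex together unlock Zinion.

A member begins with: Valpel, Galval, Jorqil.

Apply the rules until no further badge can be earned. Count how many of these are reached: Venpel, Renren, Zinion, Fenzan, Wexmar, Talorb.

1

With Jorqil and Galval, Ondvor is earned (B2).
With Ondvor, Vorumb is earned (B6).
With Vorumb and Galval, Talwex is earned (B7).
With Talwex and Ondvor, Morxel is earned (B8).
With Vorumb and Morxel, Lamdal is earned (B3).
With Lamdal, Wexmar is earned (B5).
No rule produces Venpel, and it is not given.
Renren would need Fenzan and Wexmar (B1), but Fenzan is never earned.
Zinion would need Wexmar, Renren, and Talwex (B10), but Renren is never earned.
Fenzan would need Renren and Ondvor (B4), but Renren is never earned.
Wexmar: reached.
Talorb would need Morxel and Renren (B9), but Renren is never earned.
Reached: Wexmar — 1 of the 6.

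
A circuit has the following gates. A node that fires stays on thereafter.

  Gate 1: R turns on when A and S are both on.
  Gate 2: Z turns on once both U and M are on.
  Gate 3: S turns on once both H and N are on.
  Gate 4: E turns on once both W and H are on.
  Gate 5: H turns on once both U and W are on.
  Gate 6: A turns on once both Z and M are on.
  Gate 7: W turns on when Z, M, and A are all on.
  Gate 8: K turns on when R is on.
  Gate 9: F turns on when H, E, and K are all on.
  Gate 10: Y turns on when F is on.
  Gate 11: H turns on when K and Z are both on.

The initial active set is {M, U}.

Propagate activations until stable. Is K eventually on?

No

K would need R (Gate 8), but R never turns on.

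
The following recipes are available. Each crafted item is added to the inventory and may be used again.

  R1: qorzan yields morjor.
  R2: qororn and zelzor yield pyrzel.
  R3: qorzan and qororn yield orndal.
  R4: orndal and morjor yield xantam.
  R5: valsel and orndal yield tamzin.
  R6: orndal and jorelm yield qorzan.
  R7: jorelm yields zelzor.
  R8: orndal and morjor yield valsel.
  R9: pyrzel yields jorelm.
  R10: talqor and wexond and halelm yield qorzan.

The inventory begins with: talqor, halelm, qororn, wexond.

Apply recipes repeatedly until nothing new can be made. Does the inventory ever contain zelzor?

No

zelzor would need jorelm (R7), but jorelm is never obtained.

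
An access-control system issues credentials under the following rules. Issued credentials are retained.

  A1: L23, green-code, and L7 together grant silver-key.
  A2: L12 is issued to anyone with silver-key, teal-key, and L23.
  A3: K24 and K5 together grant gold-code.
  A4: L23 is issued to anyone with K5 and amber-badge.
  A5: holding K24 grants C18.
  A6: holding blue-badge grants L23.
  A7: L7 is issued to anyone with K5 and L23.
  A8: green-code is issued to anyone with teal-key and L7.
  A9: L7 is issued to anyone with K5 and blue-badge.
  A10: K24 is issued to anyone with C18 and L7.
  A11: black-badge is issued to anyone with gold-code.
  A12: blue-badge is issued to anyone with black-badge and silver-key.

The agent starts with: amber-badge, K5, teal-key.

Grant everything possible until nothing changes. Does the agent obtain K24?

K24 would need C18 and L7 (A10), but C18 is never granted.

No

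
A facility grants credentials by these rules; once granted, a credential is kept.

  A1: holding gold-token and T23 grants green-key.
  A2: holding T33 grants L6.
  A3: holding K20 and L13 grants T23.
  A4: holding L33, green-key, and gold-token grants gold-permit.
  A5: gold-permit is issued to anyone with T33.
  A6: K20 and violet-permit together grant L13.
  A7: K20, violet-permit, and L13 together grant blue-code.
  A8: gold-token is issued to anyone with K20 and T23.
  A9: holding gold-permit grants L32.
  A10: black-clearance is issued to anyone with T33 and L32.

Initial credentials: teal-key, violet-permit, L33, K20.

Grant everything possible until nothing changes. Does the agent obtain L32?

Yes

Holding K20 and violet-permit grants L13 (A6).
Holding K20 and L13 grants T23 (A3).
Holding K20 and T23 grants gold-token (A8).
Holding gold-token and T23 grants green-key (A1).
Holding L33, green-key, and gold-token grants gold-permit (A4).
Holding gold-permit grants L32 (A9).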